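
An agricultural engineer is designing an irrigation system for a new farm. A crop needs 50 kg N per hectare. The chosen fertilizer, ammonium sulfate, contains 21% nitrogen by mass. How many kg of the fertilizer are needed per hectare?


Rate = N_required / (N_content / 100)
     = 50 / (21 / 100)
     = 50 / 0.21
     = 238.10 kg/ha


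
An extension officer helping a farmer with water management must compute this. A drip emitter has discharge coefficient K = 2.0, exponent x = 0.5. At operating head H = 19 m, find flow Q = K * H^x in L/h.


Q = K * H^x
  = 2.0 * 19^0.5
  = 2.0 * 4.3589
  = 8.72 L/h


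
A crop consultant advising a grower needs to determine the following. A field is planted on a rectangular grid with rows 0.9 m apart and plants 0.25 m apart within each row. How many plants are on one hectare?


D = 10000 / (row_sp * plant_sp)
  = 10000 / (0.9 * 0.25)
  = 10000 / 0.2250
  = 44444.44 plants/ha


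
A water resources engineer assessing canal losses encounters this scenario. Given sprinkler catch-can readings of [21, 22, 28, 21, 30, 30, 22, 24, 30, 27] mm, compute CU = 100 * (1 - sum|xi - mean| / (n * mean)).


xbar = 255 / 10 = 25.500
sum|xi - xbar| = 35
CU = 100 * (1 - 35 / (10 * 25.500))
   = 100 * (1 - 0.1373)
   = 86.27%


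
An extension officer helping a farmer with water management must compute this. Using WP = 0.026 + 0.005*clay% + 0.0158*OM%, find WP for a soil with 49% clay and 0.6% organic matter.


WP = 0.026 + 0.005*49 + 0.0158*0.6
   = 0.026 + 0.2450 + 0.0095
   = 0.2805


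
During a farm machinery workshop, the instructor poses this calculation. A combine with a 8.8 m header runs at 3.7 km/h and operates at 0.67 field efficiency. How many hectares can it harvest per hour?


C = w * v * eta_f / 10
  = 8.8 * 3.7 * 0.67 / 10
  = 21.82 / 10
  = 2.18 ha/h


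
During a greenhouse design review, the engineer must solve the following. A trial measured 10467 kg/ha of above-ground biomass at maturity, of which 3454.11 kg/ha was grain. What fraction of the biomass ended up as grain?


HI = grain_yield / biomass
   = 3454.11 / 10467
   = 0.33


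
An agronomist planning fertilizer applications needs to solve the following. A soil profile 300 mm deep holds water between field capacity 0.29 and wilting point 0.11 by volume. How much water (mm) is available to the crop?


AW = (FC - WP) * D
   = (0.29 - 0.11) * 300
   = 0.18 * 300
   = 54 mm


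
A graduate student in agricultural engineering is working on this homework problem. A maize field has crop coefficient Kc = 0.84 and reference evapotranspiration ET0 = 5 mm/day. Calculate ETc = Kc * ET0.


ETc = Kc * ET0
    = 0.84 * 5
    = 4.20 mm/day


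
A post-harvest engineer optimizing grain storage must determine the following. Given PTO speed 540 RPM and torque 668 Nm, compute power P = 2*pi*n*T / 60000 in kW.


P = 2*pi*n*T / 60000
  = 2*pi * 540 * 668 / 60000
  = 2266470.60 / 60000
  = 37.77 kW


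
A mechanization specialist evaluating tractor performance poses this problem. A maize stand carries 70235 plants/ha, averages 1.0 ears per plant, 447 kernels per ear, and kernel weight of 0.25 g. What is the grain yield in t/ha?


Y = density * ears * kernels * kw
  = 70235 * 1.0 * 447 * 0.25 g/ha
  = 7848761.25 g/ha
  = 7848.76 kg/ha = 7.85 t/ha


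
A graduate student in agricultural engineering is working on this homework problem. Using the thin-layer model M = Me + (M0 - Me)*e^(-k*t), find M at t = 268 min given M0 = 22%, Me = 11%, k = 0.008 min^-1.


M = Me + (M0 - Me) * e^(-k*t)
  = 11 + (22 - 11) * e^(-0.008*268)
  = 11 + 11 * e^(-2.144)
  = 11 + 11 * 0.11719
  = 11 + 1.2890
  = 12.29%


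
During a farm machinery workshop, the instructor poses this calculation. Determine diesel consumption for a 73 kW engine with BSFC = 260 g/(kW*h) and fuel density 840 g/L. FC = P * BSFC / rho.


FC = P * BSFC / rho_fuel
   = 73 * 260 / 840
   = 18980 / 840
   = 22.60 L/h


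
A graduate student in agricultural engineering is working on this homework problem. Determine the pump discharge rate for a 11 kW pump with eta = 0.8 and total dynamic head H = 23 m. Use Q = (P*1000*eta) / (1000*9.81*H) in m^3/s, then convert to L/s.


Q = (P * 1000 * eta) / (rho * g * H)
  = (11 * 1000 * 0.8) / (1000 * 9.81 * 23)
  = 8800 / 225630
  = 0.03900 m^3/s = 39.00 L/s


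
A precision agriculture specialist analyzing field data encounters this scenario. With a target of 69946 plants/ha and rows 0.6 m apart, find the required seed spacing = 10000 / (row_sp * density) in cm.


spacing = 10000 / (row_sp * density)
        = 10000 / (0.6 * 69946)
        = 10000 / 41967.60
        = 0.23828 m = 23.83 cm


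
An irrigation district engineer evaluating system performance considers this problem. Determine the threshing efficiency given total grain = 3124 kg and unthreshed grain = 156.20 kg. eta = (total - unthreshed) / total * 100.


eta = (total - unthreshed) / total * 100
    = (3124 - 156.20) / 3124 * 100
    = 2967.80 / 3124 * 100
    = 95%


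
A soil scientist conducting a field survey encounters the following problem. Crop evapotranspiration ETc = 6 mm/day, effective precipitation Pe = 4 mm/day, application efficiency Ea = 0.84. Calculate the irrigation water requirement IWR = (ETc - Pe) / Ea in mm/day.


IWR = (ETc - Pe) / Ea
    = (6 - 4) / 0.84
    = 2 / 0.84
    = 2.38 mm/day


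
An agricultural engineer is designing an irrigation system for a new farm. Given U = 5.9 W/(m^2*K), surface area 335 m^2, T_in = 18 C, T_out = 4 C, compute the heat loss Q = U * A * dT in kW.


dT = 18 - (4) = 14 K
Q = U * A * dT
  = 5.9 * 335 * 14
  = 27671 W = 27.67 kW


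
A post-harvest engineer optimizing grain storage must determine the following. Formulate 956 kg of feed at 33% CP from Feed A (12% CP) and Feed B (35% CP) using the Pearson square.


parts_A = CP_b - target = 35 - 33 = 2
parts_B = target - CP_a = 33 - 12 = 21
total_parts = 2 + 21 = 23
Feed A = 956 * 2 / 23 = 83.13 kg
Feed B = 956 * 21 / 23 = 872.87 kg

83.13 kg


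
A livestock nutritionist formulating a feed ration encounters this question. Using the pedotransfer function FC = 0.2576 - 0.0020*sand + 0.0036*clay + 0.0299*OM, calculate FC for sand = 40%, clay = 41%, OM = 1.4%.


FC = 0.2576 - 0.0020*40 + 0.0036*41 + 0.0299*1.4
   = 0.2576 - 0.0800 + 0.1476 + 0.0419
   = 0.3671


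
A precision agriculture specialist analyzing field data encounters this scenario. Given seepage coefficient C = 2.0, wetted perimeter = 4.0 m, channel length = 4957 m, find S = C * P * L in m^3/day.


S = C * P * L
  = 2.0 * 4.0 * 4957
  = 39656 m^3/day


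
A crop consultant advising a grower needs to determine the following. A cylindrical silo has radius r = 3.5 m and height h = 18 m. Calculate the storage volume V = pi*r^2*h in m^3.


V = pi * r^2 * h
  = pi * 3.5^2 * 18
  = pi * 12.25 * 18
  = 692.72 m^3


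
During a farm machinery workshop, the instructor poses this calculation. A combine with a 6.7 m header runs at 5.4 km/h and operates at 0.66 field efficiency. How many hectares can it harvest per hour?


C = w * v * eta_f / 10
  = 6.7 * 5.4 * 0.66 / 10
  = 23.88 / 10
  = 2.39 ha/h


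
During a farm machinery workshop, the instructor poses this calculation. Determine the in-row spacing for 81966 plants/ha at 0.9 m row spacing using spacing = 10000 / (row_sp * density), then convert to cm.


spacing = 10000 / (row_sp * density)
        = 10000 / (0.9 * 81966)
        = 10000 / 73769.40
        = 0.13556 m = 13.56 cm


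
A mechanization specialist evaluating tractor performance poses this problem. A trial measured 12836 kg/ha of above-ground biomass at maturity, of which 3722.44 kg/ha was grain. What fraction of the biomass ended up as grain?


HI = grain_yield / biomass
   = 3722.44 / 12836
   = 0.29


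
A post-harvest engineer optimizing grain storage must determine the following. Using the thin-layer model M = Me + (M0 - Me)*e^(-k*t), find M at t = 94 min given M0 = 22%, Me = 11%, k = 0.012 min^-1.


M = Me + (M0 - Me) * e^(-k*t)
  = 11 + (22 - 11) * e^(-0.012*94)
  = 11 + 11 * e^(-1.128)
  = 11 + 11 * 0.32368
  = 11 + 3.5605
  = 14.56%


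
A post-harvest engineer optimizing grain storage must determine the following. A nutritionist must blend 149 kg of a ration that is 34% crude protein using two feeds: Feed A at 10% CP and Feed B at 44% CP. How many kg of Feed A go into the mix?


parts_A = CP_b - target = 44 - 34 = 10
parts_B = target - CP_a = 34 - 10 = 24
total_parts = 10 + 24 = 34
Feed A = 149 * 10 / 34 = 43.82 kg
Feed B = 149 * 24 / 34 = 105.18 kg

43.82 kg


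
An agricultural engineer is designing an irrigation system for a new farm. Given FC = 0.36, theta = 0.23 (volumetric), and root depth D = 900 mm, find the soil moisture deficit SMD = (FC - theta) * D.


SMD = (FC - theta) * D
    = (0.36 - 0.23) * 900
    = 0.130 * 900
    = 117 mm


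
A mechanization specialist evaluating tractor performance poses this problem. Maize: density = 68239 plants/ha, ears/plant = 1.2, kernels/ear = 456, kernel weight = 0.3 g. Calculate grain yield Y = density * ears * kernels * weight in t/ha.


Y = density * ears * kernels * kw
  = 68239 * 1.2 * 456 * 0.3 g/ha
  = 11202114.24 g/ha
  = 11202.11 kg/ha = 11.20 t/ha


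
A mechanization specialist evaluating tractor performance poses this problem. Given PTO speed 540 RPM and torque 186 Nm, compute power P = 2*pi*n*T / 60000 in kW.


P = 2*pi*n*T / 60000
  = 2*pi * 540 * 186 / 60000
  = 631083.13 / 60000
  = 10.52 kW


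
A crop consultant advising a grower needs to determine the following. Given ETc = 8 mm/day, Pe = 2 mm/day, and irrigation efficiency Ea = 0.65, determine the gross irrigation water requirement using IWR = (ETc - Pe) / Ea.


IWR = (ETc - Pe) / Ea
    = (8 - 2) / 0.65
    = 6 / 0.65
    = 9.23 mm/day


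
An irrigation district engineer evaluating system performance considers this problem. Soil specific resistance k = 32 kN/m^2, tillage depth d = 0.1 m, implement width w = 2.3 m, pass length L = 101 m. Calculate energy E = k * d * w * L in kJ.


E = k * d * w * L
  = 32 * 0.1 * 2.3 * 101
  = 743.36 kJ


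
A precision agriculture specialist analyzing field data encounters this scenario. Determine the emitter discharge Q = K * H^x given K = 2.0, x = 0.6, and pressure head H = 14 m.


Q = K * H^x
  = 2.0 * 14^0.6
  = 2.0 * 4.8717
  = 9.74 L/h


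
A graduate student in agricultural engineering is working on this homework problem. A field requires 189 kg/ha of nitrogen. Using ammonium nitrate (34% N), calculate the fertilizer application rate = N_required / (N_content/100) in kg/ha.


Rate = N_required / (N_content / 100)
     = 189 / (34 / 100)
     = 189 / 0.34
     = 555.88 kg/ha


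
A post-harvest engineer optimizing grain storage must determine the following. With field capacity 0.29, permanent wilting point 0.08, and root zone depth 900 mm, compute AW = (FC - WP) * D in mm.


AW = (FC - WP) * D
   = (0.29 - 0.08) * 900
   = 0.21 * 900
   = 189 mm


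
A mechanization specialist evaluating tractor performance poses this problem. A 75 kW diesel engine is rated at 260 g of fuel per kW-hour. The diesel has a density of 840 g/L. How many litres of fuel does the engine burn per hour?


FC = P * BSFC / rho_fuel
   = 75 * 260 / 840
   = 19500 / 840
   = 23.21 L/h


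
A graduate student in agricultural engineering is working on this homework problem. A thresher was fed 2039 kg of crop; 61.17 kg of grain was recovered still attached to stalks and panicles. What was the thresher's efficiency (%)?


eta = (total - unthreshed) / total * 100
    = (2039 - 61.17) / 2039 * 100
    = 1977.83 / 2039 * 100
    = 97%


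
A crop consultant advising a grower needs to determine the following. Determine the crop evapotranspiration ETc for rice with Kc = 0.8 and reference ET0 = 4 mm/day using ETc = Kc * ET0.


ETc = Kc * ET0
    = 0.8 * 4
    = 3.20 mm/day


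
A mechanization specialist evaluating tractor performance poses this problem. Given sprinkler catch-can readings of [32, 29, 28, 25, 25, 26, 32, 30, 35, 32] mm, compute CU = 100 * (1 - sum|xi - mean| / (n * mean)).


xbar = 294 / 10 = 29.400
sum|xi - xbar| = 28
CU = 100 * (1 - 28 / (10 * 29.400))
   = 100 * (1 - 0.0952)
   = 90.48%


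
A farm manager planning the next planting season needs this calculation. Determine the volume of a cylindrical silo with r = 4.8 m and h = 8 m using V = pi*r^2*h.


V = pi * r^2 * h
  = pi * 4.8^2 * 8
  = pi * 23.04 * 8
  = 579.06 m^3


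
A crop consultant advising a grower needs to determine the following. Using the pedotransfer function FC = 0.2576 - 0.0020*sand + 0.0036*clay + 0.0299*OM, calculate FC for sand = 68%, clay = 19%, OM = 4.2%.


FC = 0.2576 - 0.0020*68 + 0.0036*19 + 0.0299*4.2
   = 0.2576 - 0.1360 + 0.0684 + 0.1256
   = 0.3156


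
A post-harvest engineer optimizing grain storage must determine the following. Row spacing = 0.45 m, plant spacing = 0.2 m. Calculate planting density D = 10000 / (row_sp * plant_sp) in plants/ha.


D = 10000 / (row_sp * plant_sp)
  = 10000 / (0.45 * 0.2)
  = 10000 / 0.0900
  = 111111.11 plants/ha


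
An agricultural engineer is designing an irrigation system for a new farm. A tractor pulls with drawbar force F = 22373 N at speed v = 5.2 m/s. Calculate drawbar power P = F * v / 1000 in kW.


P = F * v / 1000
  = 22373 * 5.2 / 1000
  = 116339.60 / 1000
  = 116.34 kW


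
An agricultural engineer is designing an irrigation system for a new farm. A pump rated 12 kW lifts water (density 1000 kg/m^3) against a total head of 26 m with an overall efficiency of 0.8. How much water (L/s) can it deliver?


Q = (P * 1000 * eta) / (rho * g * H)
  = (12 * 1000 * 0.8) / (1000 * 9.81 * 26)
  = 9600 / 255060
  = 0.03764 m^3/s = 37.64 L/s


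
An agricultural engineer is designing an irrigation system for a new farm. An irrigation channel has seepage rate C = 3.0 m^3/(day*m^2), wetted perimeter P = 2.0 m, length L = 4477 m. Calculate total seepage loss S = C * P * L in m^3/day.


S = C * P * L
  = 3.0 * 2.0 * 4477
  = 26862 m^3/day


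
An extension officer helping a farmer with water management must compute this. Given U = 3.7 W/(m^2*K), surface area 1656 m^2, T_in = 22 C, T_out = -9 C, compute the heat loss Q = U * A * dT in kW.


dT = 22 - (-9) = 31 K
Q = U * A * dT
  = 3.7 * 1656 * 31
  = 189943.20 W = 189.94 kW


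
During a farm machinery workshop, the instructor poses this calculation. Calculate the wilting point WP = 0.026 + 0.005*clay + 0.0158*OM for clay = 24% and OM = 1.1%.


WP = 0.026 + 0.005*24 + 0.0158*1.1
   = 0.026 + 0.1200 + 0.0174
   = 0.1634


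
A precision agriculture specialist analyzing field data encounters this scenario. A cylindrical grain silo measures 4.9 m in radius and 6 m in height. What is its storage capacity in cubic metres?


V = pi * r^2 * h
  = pi * 4.9^2 * 6
  = pi * 24.01 * 6
  = 452.58 m^3


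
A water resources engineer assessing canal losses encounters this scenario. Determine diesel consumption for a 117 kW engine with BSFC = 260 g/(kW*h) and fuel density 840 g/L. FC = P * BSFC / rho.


FC = P * BSFC / rho_fuel
   = 117 * 260 / 840
   = 30420 / 840
   = 36.21 L/h


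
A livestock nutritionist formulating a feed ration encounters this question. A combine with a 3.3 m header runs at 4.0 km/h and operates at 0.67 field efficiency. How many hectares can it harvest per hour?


C = w * v * eta_f / 10
  = 3.3 * 4.0 * 0.67 / 10
  = 8.84 / 10
  = 0.88 ha/h


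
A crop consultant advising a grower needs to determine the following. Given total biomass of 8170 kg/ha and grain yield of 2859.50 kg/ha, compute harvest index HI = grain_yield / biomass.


HI = grain_yield / biomass
   = 2859.50 / 8170
   = 0.35


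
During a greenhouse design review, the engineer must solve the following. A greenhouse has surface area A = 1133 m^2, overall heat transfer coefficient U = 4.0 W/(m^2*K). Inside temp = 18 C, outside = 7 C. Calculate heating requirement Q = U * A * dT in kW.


dT = 18 - (7) = 11 K
Q = U * A * dT
  = 4.0 * 1133 * 11
  = 49852 W = 49.85 kW


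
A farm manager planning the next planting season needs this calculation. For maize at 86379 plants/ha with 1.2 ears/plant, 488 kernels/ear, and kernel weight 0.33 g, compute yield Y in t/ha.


Y = density * ears * kernels * kw
  = 86379 * 1.2 * 488 * 0.33 g/ha
  = 16692568.99 g/ha
  = 16692.57 kg/ha = 16.69 t/ha


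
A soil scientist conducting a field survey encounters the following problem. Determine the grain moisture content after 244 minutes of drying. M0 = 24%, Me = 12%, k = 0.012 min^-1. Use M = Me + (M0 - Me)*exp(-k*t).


M = Me + (M0 - Me) * e^(-k*t)
  = 12 + (24 - 12) * e^(-0.012*244)
  = 12 + 12 * e^(-2.928)
  = 12 + 12 * 0.05350
  = 12 + 0.6420
  = 12.64%


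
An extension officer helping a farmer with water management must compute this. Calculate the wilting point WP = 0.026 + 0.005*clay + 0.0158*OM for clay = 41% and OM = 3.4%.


WP = 0.026 + 0.005*41 + 0.0158*3.4
   = 0.026 + 0.2050 + 0.0537
   = 0.2847


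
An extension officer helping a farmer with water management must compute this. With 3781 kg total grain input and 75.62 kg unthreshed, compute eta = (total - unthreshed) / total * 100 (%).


eta = (total - unthreshed) / total * 100
    = (3781 - 75.62) / 3781 * 100
    = 3705.38 / 3781 * 100
    = 98%


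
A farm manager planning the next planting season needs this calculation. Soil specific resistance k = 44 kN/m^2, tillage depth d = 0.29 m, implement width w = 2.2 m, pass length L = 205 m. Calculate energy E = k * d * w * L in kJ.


E = k * d * w * L
  = 44 * 0.29 * 2.2 * 205
  = 5754.76 kJ


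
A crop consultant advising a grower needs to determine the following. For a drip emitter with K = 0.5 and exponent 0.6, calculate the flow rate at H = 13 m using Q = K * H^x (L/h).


Q = K * H^x
  = 0.5 * 13^0.6
  = 0.5 * 4.6598
  = 2.33 L/h


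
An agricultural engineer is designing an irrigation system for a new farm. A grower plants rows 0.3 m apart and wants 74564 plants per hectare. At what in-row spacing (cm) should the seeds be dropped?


spacing = 10000 / (row_sp * density)
        = 10000 / (0.3 * 74564)
        = 10000 / 22369.20
        = 0.44704 m = 44.70 cm


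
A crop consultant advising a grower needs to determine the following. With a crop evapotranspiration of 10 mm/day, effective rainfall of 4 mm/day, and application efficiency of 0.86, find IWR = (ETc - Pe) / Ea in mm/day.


IWR = (ETc - Pe) / Ea
    = (10 - 4) / 0.86
    = 6 / 0.86
    = 6.98 mm/day


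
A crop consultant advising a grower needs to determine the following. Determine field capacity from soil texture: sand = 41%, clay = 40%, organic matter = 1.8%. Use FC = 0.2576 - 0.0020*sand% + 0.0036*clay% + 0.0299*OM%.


FC = 0.2576 - 0.0020*41 + 0.0036*40 + 0.0299*1.8
   = 0.2576 - 0.0820 + 0.1440 + 0.0538
   = 0.3734


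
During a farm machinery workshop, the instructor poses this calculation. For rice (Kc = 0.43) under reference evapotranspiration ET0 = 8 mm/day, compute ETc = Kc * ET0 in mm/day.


ETc = Kc * ET0
    = 0.43 * 8
    = 3.44 mm/day


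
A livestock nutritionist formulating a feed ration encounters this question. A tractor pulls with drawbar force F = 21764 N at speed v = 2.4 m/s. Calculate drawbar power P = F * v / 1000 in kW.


P = F * v / 1000
  = 21764 * 2.4 / 1000
  = 52233.60 / 1000
  = 52.23 kW


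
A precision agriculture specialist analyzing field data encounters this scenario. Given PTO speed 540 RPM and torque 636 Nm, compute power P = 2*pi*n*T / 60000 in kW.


P = 2*pi*n*T / 60000
  = 2*pi * 540 * 636 / 60000
  = 2157897.16 / 60000
  = 35.96 kW


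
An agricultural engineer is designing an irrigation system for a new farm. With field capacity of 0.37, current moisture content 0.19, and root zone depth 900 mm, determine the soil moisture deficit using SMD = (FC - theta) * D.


SMD = (FC - theta) * D
    = (0.37 - 0.19) * 900
    = 0.180 * 900
    = 162 mm


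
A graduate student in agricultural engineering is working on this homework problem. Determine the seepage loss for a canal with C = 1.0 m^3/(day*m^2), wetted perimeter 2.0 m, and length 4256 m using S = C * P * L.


S = C * P * L
  = 1.0 * 2.0 * 4256
  = 8512 m^3/day


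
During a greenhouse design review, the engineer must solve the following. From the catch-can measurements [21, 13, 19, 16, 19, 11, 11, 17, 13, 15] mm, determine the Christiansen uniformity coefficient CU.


xbar = 155 / 10 = 15.500
sum|xi - xbar| = 29
CU = 100 * (1 - 29 / (10 * 15.500))
   = 100 * (1 - 0.1871)
   = 81.29%


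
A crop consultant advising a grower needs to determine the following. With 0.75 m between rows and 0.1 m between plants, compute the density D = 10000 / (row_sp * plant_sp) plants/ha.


D = 10000 / (row_sp * plant_sp)
  = 10000 / (0.75 * 0.1)
  = 10000 / 0.0750
  = 133333.33 plants/ha


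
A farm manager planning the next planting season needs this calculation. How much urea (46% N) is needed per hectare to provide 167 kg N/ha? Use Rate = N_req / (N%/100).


Rate = N_required / (N_content / 100)
     = 167 / (46 / 100)
     = 167 / 0.46
     = 363.04 kg/ha


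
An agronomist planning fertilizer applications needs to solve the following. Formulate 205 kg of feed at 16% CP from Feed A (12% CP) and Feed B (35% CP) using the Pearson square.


parts_A = CP_b - target = 35 - 16 = 19
parts_B = target - CP_a = 16 - 12 = 4
total_parts = 19 + 4 = 23
Feed A = 205 * 19 / 23 = 169.35 kg
Feed B = 205 * 4 / 23 = 35.65 kg

169.35 kg


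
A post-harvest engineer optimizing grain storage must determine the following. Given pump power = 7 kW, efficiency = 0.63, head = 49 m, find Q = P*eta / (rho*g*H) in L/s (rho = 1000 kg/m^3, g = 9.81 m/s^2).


Q = (P * 1000 * eta) / (rho * g * H)
  = (7 * 1000 * 0.63) / (1000 * 9.81 * 49)
  = 4410 / 480690
  = 0.00917 m^3/s = 9.17 L/s


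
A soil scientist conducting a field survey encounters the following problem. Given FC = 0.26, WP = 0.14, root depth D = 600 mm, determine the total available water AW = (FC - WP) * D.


AW = (FC - WP) * D
   = (0.26 - 0.14) * 600
   = 0.12 * 600
   = 72 mm


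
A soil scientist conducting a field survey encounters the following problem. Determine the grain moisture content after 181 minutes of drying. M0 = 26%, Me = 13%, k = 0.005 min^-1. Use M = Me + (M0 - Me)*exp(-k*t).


M = Me + (M0 - Me) * e^(-k*t)
  = 13 + (26 - 13) * e^(-0.005*181)
  = 13 + 13 * e^(-0.905)
  = 13 + 13 * 0.40454
  = 13 + 5.2590
  = 18.26%


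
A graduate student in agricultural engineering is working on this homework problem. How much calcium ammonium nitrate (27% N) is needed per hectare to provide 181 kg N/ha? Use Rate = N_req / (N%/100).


Rate = N_required / (N_content / 100)
     = 181 / (27 / 100)
     = 181 / 0.27
     = 670.37 kg/ha


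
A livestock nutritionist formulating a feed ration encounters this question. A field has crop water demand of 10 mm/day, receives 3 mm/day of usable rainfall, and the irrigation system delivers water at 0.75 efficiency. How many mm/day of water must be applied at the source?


IWR = (ETc - Pe) / Ea
    = (10 - 3) / 0.75
    = 7 / 0.75
    = 9.33 mm/day


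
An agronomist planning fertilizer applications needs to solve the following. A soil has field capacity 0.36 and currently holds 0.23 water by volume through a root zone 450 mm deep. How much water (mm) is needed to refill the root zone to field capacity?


SMD = (FC - theta) * D
    = (0.36 - 0.23) * 450
    = 0.130 * 450
    = 58.50 mm


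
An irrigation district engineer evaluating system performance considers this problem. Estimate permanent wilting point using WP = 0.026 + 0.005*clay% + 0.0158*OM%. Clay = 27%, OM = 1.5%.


WP = 0.026 + 0.005*27 + 0.0158*1.5
   = 0.026 + 0.1350 + 0.0237
   = 0.1847


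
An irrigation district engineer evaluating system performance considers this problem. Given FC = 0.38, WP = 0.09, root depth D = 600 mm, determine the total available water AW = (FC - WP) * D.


AW = (FC - WP) * D
   = (0.38 - 0.09) * 600
   = 0.29 * 600
   = 174 mm


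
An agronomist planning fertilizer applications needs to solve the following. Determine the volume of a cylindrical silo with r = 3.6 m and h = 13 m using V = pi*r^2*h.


V = pi * r^2 * h
  = pi * 3.6^2 * 13
  = pi * 12.96 * 13
  = 529.30 m^3


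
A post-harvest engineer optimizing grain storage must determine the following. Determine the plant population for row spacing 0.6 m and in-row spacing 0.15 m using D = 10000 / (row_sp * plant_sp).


D = 10000 / (row_sp * plant_sp)
  = 10000 / (0.6 * 0.15)
  = 10000 / 0.0900
  = 111111.11 plants/ha


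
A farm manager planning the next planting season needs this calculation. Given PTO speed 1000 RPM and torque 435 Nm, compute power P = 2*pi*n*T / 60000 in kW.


P = 2*pi*n*T / 60000
  = 2*pi * 1000 * 435 / 60000
  = 2733185.61 / 60000
  = 45.55 kW


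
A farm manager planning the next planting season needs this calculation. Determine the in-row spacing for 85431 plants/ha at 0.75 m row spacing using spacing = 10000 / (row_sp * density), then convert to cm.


spacing = 10000 / (row_sp * density)
        = 10000 / (0.75 * 85431)
        = 10000 / 64073.25
        = 0.15607 m = 15.61 cm


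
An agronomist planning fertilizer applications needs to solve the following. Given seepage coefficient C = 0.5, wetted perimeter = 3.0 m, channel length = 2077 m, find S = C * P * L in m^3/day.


S = C * P * L
  = 0.5 * 3.0 * 2077
  = 3115.50 m^3/day


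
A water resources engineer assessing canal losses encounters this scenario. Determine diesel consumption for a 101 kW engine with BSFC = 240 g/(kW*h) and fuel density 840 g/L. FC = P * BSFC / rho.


FC = P * BSFC / rho_fuel
   = 101 * 240 / 840
   = 24240 / 840
   = 28.86 L/h


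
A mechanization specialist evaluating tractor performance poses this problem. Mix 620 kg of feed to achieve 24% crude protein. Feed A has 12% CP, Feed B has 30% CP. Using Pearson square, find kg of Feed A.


parts_A = CP_b - target = 30 - 24 = 6
parts_B = target - CP_a = 24 - 12 = 12
total_parts = 6 + 12 = 18
Feed A = 620 * 6 / 18 = 206.67 kg
Feed B = 620 * 12 / 18 = 413.33 kg

206.67 kg


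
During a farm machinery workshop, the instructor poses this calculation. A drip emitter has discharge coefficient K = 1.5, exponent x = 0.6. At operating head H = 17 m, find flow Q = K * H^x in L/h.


Q = K * H^x
  = 1.5 * 17^0.6
  = 1.5 * 5.4736
  = 8.21 L/h


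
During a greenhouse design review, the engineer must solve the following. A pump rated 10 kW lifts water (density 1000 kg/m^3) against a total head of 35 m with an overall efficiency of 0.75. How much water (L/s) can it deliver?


Q = (P * 1000 * eta) / (rho * g * H)
  = (10 * 1000 * 0.75) / (1000 * 9.81 * 35)
  = 7500 / 343350
  = 0.02184 m^3/s = 21.84 L/s


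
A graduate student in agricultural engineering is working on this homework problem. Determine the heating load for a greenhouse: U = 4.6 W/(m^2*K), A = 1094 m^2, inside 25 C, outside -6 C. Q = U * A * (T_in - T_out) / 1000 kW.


dT = 25 - (-6) = 31 K
Q = U * A * dT
  = 4.6 * 1094 * 31
  = 156004.40 W = 156.00 kW


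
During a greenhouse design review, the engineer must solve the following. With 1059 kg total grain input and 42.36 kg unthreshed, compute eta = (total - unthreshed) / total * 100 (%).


eta = (total - unthreshed) / total * 100
    = (1059 - 42.36) / 1059 * 100
    = 1016.64 / 1059 * 100
    = 96%


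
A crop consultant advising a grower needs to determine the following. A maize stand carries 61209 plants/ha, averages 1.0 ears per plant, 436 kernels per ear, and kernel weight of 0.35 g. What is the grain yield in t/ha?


Y = density * ears * kernels * kw
  = 61209 * 1.0 * 436 * 0.35 g/ha
  = 9340493.40 g/ha
  = 9340.49 kg/ha = 9.34 t/ha


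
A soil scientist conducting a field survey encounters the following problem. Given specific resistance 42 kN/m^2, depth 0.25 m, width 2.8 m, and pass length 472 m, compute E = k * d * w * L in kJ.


E = k * d * w * L
  = 42 * 0.25 * 2.8 * 472
  = 13876.80 kJ


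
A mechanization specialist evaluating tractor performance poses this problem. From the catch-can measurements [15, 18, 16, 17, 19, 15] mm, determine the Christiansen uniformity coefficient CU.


xbar = 100 / 6 = 16.667
sum|xi - xbar| = 8
CU = 100 * (1 - 8 / (6 * 16.667))
   = 100 * (1 - 0.0800)
   = 92%


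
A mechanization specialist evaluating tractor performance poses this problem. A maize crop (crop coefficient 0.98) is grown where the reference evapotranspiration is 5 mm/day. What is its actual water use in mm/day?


ETc = Kc * ET0
    = 0.98 * 5
    = 4.90 mm/day


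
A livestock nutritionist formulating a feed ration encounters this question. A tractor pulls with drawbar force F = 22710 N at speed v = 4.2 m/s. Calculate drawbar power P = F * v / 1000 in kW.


P = F * v / 1000
  = 22710 * 4.2 / 1000
  = 95382 / 1000
  = 95.38 kW


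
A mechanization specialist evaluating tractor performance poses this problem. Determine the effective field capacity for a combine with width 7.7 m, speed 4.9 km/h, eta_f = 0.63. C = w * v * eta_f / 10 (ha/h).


C = w * v * eta_f / 10
  = 7.7 * 4.9 * 0.63 / 10
  = 23.77 / 10
  = 2.38 ha/h


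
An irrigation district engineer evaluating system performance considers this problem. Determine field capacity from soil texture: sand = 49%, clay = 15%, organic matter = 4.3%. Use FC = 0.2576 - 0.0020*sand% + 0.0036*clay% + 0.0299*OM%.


FC = 0.2576 - 0.0020*49 + 0.0036*15 + 0.0299*4.3
   = 0.2576 - 0.0980 + 0.0540 + 0.1286
   = 0.3422


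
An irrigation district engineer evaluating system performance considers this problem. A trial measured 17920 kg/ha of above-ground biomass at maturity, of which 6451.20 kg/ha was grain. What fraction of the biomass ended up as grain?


HI = grain_yield / biomass
   = 6451.20 / 17920
   = 0.36


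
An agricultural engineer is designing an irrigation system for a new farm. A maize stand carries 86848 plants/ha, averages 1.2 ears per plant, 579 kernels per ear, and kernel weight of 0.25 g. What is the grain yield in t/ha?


Y = density * ears * kernels * kw
  = 86848 * 1.2 * 579 * 0.25 g/ha
  = 15085497.60 g/ha
  = 15085.50 kg/ha = 15.09 t/ha


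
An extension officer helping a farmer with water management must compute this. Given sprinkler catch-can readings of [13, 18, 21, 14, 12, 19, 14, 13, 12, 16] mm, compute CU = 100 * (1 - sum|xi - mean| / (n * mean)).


xbar = 152 / 10 = 15.200
sum|xi - xbar| = 26.400
CU = 100 * (1 - 26.400 / (10 * 15.200))
   = 100 * (1 - 0.1737)
   = 82.63%


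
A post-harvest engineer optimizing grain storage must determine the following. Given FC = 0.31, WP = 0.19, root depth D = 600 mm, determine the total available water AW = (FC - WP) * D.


AW = (FC - WP) * D
   = (0.31 - 0.19) * 600
   = 0.12 * 600
   = 72 mm


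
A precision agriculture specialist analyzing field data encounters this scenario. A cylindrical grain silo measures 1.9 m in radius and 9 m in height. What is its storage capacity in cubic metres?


V = pi * r^2 * h
  = pi * 1.9^2 * 9
  = pi * 3.61 * 9
  = 102.07 m^3


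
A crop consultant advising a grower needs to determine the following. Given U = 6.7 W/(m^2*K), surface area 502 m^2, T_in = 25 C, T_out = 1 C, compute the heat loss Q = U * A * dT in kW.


dT = 25 - (1) = 24 K
Q = U * A * dT
  = 6.7 * 502 * 24
  = 80721.60 W = 80.72 kW


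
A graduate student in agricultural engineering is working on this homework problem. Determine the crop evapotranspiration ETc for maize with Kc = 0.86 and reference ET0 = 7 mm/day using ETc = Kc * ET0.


ETc = Kc * ET0
    = 0.86 * 7
    = 6.02 mm/day


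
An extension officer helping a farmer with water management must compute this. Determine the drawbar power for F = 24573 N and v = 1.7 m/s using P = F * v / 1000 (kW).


P = F * v / 1000
  = 24573 * 1.7 / 1000
  = 41774.10 / 1000
  = 41.77 kW


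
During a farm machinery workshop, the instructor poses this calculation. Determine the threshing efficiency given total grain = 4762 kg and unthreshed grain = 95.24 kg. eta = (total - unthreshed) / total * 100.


eta = (total - unthreshed) / total * 100
    = (4762 - 95.24) / 4762 * 100
    = 4666.76 / 4762 * 100
    = 98%


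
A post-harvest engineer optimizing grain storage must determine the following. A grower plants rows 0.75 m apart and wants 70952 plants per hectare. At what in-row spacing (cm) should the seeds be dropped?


spacing = 10000 / (row_sp * density)
        = 10000 / (0.75 * 70952)
        = 10000 / 53214
        = 0.18792 m = 18.79 cm


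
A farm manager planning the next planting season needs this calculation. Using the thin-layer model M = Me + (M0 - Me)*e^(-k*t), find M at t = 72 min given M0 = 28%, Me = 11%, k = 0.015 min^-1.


M = Me + (M0 - Me) * e^(-k*t)
  = 11 + (28 - 11) * e^(-0.015*72)
  = 11 + 17 * e^(-1.080)
  = 11 + 17 * 0.33960
  = 11 + 5.7731
  = 16.77%


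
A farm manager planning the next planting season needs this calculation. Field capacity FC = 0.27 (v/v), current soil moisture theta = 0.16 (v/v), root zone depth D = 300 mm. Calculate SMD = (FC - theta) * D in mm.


SMD = (FC - theta) * D
    = (0.27 - 0.16) * 300
    = 0.110 * 300
    = 33 mm


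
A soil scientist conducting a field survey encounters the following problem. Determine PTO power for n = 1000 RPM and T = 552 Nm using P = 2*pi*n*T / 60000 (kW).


P = 2*pi*n*T / 60000
  = 2*pi * 1000 * 552 / 60000
  = 3468318.29 / 60000
  = 57.81 kW


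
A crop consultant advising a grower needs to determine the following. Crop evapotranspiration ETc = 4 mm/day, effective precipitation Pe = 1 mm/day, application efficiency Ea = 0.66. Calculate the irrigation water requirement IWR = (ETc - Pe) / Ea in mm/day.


IWR = (ETc - Pe) / Ea
    = (4 - 1) / 0.66
    = 3 / 0.66
    = 4.55 mm/day


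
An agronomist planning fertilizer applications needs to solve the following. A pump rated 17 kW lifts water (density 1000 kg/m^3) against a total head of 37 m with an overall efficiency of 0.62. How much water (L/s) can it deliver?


Q = (P * 1000 * eta) / (rho * g * H)
  = (17 * 1000 * 0.62) / (1000 * 9.81 * 37)
  = 10540 / 362970
  = 0.02904 m^3/s = 29.04 L/s


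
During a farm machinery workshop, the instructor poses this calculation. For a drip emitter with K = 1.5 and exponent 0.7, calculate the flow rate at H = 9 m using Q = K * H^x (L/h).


Q = K * H^x
  = 1.5 * 9^0.7
  = 1.5 * 4.6555
  = 6.98 L/h


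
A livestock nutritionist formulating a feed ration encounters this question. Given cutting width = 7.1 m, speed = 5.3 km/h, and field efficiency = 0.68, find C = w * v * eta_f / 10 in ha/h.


C = w * v * eta_f / 10
  = 7.1 * 5.3 * 0.68 / 10
  = 25.59 / 10
  = 2.56 ha/h


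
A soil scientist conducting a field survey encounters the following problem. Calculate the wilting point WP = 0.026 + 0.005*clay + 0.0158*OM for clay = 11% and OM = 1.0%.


WP = 0.026 + 0.005*11 + 0.0158*1.0
   = 0.026 + 0.0550 + 0.0158
   = 0.0968


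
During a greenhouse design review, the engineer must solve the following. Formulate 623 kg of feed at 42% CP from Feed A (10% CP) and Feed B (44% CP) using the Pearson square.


parts_A = CP_b - target = 44 - 42 = 2
parts_B = target - CP_a = 42 - 10 = 32
total_parts = 2 + 32 = 34
Feed A = 623 * 2 / 34 = 36.65 kg
Feed B = 623 * 32 / 34 = 586.35 kg

36.65 kg


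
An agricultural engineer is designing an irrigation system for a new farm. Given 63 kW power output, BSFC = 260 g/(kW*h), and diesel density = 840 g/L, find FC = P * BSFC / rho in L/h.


FC = P * BSFC / rho_fuel
   = 63 * 260 / 840
   = 16380 / 840
   = 19.50 L/h


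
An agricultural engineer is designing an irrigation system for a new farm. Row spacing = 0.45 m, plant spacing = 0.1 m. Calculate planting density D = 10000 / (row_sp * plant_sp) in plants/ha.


D = 10000 / (row_sp * plant_sp)
  = 10000 / (0.45 * 0.1)
  = 10000 / 0.0450
  = 222222.22 plants/ha


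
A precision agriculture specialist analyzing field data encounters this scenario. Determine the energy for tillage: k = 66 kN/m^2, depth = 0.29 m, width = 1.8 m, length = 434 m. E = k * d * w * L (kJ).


E = k * d * w * L
  = 66 * 0.29 * 1.8 * 434
  = 14952.17 kJ


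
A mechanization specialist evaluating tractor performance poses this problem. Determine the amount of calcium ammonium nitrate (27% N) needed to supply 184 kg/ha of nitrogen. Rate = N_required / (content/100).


Rate = N_required / (N_content / 100)
     = 184 / (27 / 100)
     = 184 / 0.27
     = 681.48 kg/ha


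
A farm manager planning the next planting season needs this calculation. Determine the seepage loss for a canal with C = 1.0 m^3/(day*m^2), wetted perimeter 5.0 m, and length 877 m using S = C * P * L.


S = C * P * L
  = 1.0 * 5.0 * 877
  = 4385 m^3/day


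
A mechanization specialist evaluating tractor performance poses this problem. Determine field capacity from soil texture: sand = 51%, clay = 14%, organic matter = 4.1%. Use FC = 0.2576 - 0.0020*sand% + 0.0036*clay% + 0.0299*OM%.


FC = 0.2576 - 0.0020*51 + 0.0036*14 + 0.0299*4.1
   = 0.2576 - 0.1020 + 0.0504 + 0.1226
   = 0.3286


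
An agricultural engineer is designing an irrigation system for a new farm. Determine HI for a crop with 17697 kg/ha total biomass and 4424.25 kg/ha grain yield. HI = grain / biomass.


HI = grain_yield / biomass
   = 4424.25 / 17697
   = 0.25


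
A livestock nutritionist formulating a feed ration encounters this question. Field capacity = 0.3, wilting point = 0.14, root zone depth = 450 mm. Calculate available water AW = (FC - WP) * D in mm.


AW = (FC - WP) * D
   = (0.3 - 0.14) * 450
   = 0.16 * 450
   = 72 mm


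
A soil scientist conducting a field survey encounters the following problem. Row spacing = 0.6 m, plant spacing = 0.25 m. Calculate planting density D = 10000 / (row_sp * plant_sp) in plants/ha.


D = 10000 / (row_sp * plant_sp)
  = 10000 / (0.6 * 0.25)
  = 10000 / 0.1500
  = 66666.67 plants/ha


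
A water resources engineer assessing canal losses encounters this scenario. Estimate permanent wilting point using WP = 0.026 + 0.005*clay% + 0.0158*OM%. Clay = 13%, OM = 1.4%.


WP = 0.026 + 0.005*13 + 0.0158*1.4
   = 0.026 + 0.0650 + 0.0221
   = 0.1131


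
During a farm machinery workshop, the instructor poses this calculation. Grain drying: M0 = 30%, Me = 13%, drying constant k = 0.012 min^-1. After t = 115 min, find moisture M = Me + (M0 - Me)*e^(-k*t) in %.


M = Me + (M0 - Me) * e^(-k*t)
  = 13 + (30 - 13) * e^(-0.012*115)
  = 13 + 17 * e^(-1.380)
  = 13 + 17 * 0.25158
  = 13 + 4.2768
  = 17.28%


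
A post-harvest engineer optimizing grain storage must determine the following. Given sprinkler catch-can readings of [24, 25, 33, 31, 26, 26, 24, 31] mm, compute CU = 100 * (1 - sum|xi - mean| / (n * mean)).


xbar = 220 / 8 = 27.500
sum|xi - xbar| = 25
CU = 100 * (1 - 25 / (8 * 27.500))
   = 100 * (1 - 0.1136)
   = 88.64%


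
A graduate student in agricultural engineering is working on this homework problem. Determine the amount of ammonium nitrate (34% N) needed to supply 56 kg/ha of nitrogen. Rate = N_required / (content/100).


Rate = N_required / (N_content / 100)
     = 56 / (34 / 100)
     = 56 / 0.34
     = 164.71 kg/ha


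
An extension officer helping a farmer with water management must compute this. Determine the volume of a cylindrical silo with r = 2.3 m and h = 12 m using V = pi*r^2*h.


V = pi * r^2 * h
  = pi * 2.3^2 * 12
  = pi * 5.29 * 12
  = 199.43 m^3


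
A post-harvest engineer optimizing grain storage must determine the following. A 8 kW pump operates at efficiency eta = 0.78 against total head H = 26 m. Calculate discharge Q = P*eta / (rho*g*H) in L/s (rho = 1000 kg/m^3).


Q = (P * 1000 * eta) / (rho * g * H)
  = (8 * 1000 * 0.78) / (1000 * 9.81 * 26)
  = 6240 / 255060
  = 0.02446 m^3/s = 24.46 L/s
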